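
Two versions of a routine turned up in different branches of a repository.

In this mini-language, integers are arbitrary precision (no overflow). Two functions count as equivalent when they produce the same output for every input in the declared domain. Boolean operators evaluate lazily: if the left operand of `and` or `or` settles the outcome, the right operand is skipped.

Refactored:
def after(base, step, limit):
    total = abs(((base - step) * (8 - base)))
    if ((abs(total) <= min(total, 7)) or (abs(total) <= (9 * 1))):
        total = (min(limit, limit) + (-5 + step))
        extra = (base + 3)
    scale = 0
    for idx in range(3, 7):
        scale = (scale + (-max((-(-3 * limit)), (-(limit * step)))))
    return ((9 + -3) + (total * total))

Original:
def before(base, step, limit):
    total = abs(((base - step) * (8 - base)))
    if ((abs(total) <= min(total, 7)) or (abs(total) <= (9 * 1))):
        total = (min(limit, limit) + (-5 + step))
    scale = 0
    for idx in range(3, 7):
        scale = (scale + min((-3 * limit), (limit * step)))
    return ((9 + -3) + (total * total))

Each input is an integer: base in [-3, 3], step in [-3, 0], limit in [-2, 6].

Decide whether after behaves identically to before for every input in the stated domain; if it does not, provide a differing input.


This is a faithful refactor — constant usage differs, local variable names differ, statement counts differ, min/max/abs usage differs, arithmetic usage differs, but the computed results match everywhere.
As a probe, take base=2, step=-1, limit=1: before runs total := 18 | ((abs(total) <= min(total, 7)) or (abs(total) <= (9 * 1))): false | scale := 0 | iter idx=3: | scale := -3 | iter idx=4: | scale := -6 | iter idx=5: | scale := -9 | iter idx=6: | scale := -12 | result 330; after runs total := 18 | ((abs(total) <= min(total, 7)) or (abs(total) <= (9 * 1))): false | scale := 0 | iter idx=3: | scale := -3 | iter idx=4: | scale := -6 | iter idx=5: | scale := -9 | iter idx=6: | scale := -12 | result 330; both end at 330.
Across all 252 domain points the two functions coincide.
verdict: equivalent


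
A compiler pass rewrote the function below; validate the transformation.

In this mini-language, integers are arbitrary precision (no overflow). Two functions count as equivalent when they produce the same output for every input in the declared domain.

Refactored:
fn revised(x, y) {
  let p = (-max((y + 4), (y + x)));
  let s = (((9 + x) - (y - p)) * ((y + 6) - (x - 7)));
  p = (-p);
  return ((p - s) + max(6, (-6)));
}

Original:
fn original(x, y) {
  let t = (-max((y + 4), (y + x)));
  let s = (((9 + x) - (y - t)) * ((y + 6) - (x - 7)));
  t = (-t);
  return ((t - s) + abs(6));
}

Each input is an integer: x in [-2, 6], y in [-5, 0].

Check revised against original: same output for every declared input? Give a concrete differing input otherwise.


The two versions differ — the changes include min/max/abs usage differs; also local variable names differ; also constant usage differs.
Tracing x=6, y=-2: original: t = -4; s = 65; t = 4; return -55 | revised: p = -4; s = 65; p = 4; return -55 — matching result -55.
An exhaustive pass over the 54 declared inputs shows identical outputs.
verdict: equivalent


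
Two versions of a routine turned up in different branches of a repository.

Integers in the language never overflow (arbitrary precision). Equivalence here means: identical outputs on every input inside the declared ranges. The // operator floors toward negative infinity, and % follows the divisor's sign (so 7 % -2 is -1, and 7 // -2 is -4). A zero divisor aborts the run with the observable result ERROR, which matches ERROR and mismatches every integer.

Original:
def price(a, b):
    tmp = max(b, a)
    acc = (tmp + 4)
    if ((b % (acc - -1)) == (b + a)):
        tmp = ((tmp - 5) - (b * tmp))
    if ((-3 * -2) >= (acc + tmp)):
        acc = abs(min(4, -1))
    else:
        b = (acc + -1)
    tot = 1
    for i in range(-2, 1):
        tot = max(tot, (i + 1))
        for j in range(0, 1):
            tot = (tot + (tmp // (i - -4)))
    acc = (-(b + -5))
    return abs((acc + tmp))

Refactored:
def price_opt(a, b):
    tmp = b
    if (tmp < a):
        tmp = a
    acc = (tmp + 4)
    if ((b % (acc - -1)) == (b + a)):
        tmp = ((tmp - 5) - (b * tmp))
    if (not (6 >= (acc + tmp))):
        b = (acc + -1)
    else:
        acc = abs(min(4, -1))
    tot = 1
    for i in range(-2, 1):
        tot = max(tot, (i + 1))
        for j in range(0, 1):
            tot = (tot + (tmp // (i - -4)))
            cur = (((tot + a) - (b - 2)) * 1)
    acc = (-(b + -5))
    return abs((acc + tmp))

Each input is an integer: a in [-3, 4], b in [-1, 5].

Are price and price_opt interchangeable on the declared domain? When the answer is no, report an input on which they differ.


This is a faithful refactor — boolean connective usage differs, plus comparison usage differs, plus statement counts differ, plus local variable names differ, plus min/max/abs usage differs, plus branching structure differs, plus arithmetic usage differs, plus constant usage differs, but the computed results match everywhere.
One worked example (a=-1, b=5) — price: tmp becomes 5; next acc becomes 9; next ((b % (acc - -1)) == (b + a)) evaluates to false; next ((-3 * -2) >= (acc + tmp)) evaluates to false; next b becomes 8; next tot becomes 1; next at i=-2:; next tot becomes 1; next at j=0:; next tot becomes 3; next at i=-1:; next tot becomes 3; next at j=0:; next tot becomes 4; next at i=0:; next tot becomes 4; next at j=0:; next tot becomes 5; next acc becomes -3; next final value 2; price_opt: tmp becomes 5; next (tmp < a) evaluates to false; next acc becomes 9; next ((b % (acc - -1)) == (b + a)) evaluates to false; next (not (6 >= (acc + tmp))) evaluates to true; next b becomes 8; next tot becomes 1; next at i=-2:; next tot becomes 1; next at j=0:; next tot becomes 3; next cur becomes -4; next at i=-1:; next tot becomes 3; next at j=0:; next tot becomes 4; next cur becomes -3; next at i=0:; next tot becomes 4; next at j=0:; next tot becomes 5; next cur becomes -2; next acc becomes -3; next final value 2; agreement on 2.
Sweeping the whole domain (56 inputs) finds no disagreement.
verdict: equivalent


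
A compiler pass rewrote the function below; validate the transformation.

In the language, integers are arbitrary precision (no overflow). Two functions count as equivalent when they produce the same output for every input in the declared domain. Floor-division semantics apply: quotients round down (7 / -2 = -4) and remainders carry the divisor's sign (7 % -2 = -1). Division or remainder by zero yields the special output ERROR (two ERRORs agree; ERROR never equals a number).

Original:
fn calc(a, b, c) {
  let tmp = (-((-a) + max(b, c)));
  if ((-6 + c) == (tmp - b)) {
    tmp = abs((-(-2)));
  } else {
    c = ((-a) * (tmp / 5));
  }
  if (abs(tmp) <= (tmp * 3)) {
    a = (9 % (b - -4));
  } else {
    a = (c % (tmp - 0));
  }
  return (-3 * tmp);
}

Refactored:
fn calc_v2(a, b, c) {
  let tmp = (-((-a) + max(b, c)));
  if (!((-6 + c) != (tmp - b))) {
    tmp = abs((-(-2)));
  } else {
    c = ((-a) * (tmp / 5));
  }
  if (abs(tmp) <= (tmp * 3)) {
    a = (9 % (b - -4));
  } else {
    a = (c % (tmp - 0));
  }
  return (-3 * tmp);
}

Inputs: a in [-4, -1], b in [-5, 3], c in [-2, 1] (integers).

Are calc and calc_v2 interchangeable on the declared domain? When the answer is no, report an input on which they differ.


The two versions differ — the changes include boolean connective usage differs, plus comparison usage differs.
As a probe, take a=-3, b=-2, c=0: calc runs tmp becomes -3; next ((-6 + c) == (tmp - b)) evaluates to false; next c becomes -3; next (abs(tmp) <= (tmp * 3)) evaluates to false; next a becomes 0; next final value 9; calc_v2 runs tmp becomes -3; next (!((-6 + c) != (tmp - b))) evaluates to false; next c becomes -3; next (abs(tmp) <= (tmp * 3)) evaluates to false; next a becomes 0; next final value 9; both end at 9.
An exhaustive pass over the 144 declared inputs shows identical outputs.
verdict: equivalent


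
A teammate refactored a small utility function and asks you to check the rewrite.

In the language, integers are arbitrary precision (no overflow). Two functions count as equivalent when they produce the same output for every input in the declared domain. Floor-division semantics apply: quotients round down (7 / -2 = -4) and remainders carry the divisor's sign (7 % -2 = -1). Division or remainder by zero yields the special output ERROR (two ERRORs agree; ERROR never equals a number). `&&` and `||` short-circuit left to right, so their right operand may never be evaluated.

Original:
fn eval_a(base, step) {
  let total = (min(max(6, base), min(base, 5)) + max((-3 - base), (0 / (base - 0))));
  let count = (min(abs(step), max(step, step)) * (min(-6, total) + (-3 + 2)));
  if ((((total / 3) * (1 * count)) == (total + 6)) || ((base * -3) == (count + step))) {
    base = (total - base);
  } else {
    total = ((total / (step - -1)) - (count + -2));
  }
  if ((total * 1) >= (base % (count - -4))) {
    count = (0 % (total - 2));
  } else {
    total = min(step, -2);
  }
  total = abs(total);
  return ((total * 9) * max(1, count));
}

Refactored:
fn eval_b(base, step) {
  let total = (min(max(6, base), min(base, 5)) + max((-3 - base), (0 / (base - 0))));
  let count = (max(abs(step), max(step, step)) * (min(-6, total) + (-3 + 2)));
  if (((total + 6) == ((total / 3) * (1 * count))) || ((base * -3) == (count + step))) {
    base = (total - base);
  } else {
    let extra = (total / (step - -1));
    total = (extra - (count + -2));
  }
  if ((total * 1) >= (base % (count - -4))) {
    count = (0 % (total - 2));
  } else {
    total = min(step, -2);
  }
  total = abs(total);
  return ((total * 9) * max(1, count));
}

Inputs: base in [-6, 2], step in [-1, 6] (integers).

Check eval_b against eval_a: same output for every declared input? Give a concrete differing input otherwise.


Consider the input base=-2, step=-1.
eval_a: total = -2; count = 7; ((((total / 3) * (1 * count)) == (total + 6)) || ((base * -3) == (count + step))) -> true; base = 0; ((total * 1) >= (base % (count - -4))) -> false; total = -2; total = 2; return 126
eval_b: total = -2; count = -7; (((total + 6) == ((total / 3) * (1 * count))) || ((base * -3) == (count + step))) -> false; division by zero -> ERROR
126 and ERROR differ, so these are not the same function on this domain.
verdict: not equivalent; witness: base=-2, step=-1


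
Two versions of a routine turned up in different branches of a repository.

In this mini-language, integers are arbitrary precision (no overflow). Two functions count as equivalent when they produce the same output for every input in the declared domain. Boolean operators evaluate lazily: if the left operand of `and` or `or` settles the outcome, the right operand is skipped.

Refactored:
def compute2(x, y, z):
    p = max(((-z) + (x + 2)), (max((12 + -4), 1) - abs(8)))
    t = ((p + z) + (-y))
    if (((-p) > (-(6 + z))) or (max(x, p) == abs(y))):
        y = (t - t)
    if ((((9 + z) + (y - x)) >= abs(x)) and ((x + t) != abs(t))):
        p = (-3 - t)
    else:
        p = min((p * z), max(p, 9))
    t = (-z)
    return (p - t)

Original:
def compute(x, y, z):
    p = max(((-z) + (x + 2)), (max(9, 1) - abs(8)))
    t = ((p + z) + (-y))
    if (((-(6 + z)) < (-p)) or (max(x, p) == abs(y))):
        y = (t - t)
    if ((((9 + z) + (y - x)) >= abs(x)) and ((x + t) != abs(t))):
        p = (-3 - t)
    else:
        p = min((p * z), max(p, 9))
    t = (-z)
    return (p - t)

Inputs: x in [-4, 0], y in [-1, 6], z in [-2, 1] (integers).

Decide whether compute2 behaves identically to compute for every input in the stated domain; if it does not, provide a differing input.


Consider the input x=-4, y=-1, z=-2.
compute: p = 1; t = 0; (((-(6 + z)) < (-p)) or (max(x, p) == abs(y))) -> true; y = 0; ((((9 + z) + (y - x)) >= abs(x)) and ((x + t) != abs(t))) -> true; p = -3; t = 2; return -5
compute2: p = 0; t = -1; (((-p) > (-(6 + z))) or (max(x, p) == abs(y))) -> true; y = 0; ((((9 + z) + (y - x)) >= abs(x)) and ((x + t) != abs(t))) -> true; p = -2; t = 2; return -4
-5 vs -4 — the two versions disagree here.
verdict: not equivalent; witness: x=-4, y=-1, z=-2


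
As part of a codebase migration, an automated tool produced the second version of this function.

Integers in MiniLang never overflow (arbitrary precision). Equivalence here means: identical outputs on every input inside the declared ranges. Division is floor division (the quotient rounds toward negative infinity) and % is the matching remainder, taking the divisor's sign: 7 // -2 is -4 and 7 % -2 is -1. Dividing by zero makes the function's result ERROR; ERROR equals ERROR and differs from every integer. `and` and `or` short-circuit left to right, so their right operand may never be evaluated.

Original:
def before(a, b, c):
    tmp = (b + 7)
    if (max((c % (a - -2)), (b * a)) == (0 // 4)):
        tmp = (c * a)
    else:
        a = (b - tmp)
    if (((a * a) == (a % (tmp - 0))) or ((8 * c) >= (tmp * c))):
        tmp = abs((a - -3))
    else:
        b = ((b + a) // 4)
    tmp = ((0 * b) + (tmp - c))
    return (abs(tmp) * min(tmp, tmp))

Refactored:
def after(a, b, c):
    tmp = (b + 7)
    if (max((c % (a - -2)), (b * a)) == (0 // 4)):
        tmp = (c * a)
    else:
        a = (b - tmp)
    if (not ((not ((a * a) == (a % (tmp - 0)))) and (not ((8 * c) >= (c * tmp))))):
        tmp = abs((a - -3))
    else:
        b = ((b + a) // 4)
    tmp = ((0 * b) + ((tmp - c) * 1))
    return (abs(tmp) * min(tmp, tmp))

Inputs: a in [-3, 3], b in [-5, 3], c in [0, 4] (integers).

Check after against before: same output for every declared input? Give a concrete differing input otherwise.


Comparing the listings, the differences include: constant usage differs, plus arithmetic usage differs, plus boolean connective usage differs.
Spot check at a=3, b=-2, c=0 — before: tmp := 5 | (max((c % (a - -2)), (b * a)) == (0 // 4)): true | tmp := 0 | divide-by-zero, output ERROR. after: tmp := 5 | (max((c % (a - -2)), (b * a)) == (0 // 4)): true | tmp := 0 | divide-by-zero, output ERROR. Both give ERROR.
Across all 315 domain points the two functions coincide.
verdict: equivalent


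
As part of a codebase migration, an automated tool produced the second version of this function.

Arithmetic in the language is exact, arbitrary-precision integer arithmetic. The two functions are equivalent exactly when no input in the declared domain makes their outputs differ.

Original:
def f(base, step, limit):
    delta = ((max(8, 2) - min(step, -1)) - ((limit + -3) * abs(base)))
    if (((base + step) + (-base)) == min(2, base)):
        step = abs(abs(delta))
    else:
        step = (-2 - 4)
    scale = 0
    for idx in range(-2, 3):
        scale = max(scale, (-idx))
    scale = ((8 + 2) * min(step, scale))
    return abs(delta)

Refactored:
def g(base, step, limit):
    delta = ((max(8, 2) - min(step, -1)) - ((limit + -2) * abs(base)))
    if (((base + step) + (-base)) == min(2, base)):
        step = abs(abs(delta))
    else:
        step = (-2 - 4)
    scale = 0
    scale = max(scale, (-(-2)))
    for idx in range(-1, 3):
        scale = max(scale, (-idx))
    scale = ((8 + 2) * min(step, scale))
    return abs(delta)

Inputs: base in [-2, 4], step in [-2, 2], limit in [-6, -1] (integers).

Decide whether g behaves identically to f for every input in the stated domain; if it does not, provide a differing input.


Try base=-2, step=-2, limit=-6.
f: delta := 28 | (((base + step) + (-base)) == min(2, base)): true | step := 28 | scale := 0 | iter idx=-2: | scale := 2 | iter idx=-1: | scale := 2 | iter idx=0: | scale := 2 | iter idx=1: | scale := 2 | iter idx=2: | scale := 2 | scale := 20 | result 28
g: delta := 26 | (((base + step) + (-base)) == min(2, base)): true | step := 26 | scale := 0 | scale := 2 | iter idx=-1: | scale := 2 | iter idx=0: | scale := 2 | iter idx=1: | scale := 2 | iter idx=2: | scale := 2 | scale := 20 | result 26
28 against 26: the behavior changed.
verdict: not equivalent; witness: base=-2, step=-2, limit=-6


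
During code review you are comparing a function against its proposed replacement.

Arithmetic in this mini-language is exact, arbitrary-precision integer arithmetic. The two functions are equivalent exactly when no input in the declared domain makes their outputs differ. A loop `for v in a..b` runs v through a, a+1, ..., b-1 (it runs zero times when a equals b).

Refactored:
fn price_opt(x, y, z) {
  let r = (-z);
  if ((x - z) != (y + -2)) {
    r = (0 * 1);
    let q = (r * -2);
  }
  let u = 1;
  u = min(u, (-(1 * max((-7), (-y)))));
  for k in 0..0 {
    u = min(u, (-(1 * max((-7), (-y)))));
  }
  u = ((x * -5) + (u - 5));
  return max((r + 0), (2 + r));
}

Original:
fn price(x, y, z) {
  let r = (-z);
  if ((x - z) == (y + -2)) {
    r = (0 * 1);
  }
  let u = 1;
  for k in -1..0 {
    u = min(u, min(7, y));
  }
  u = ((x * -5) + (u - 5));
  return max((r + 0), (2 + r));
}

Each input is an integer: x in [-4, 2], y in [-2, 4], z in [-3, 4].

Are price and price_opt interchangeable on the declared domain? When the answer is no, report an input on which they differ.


x=-4, y=-2, z=-3 yields 5 from price but 2 from price_opt.
verdict: not equivalent; witness: x=-4, y=-2, z=-3


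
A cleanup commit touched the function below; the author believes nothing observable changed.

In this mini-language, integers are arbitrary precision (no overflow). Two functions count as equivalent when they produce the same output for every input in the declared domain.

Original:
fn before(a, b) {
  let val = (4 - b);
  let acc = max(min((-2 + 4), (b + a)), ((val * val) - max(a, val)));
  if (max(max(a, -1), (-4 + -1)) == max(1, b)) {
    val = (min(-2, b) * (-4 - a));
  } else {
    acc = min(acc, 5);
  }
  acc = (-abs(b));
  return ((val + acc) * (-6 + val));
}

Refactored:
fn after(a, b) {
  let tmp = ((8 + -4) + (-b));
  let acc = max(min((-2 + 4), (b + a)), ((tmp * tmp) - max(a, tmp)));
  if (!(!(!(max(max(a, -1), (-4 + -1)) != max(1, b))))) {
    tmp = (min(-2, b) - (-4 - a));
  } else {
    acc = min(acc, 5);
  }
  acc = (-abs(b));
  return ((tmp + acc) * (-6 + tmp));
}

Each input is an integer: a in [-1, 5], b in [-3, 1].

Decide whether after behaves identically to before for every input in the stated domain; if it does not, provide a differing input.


Try a=1, b=-3.
before: val becomes 7; next acc becomes 42; next (max(max(a, -1), (-4 + -1)) == max(1, b)) evaluates to true; next val becomes 15; next acc becomes -3; next final value 108
after: tmp becomes 7; next acc becomes 42; next (!(!(!(max(max(a, -1), (-4 + -1)) != max(1, b))))) evaluates to true; next tmp becomes 2; next acc becomes -3; next final value 4
108 and 4 differ, so these are not the same function on this domain.
verdict: not equivalent; witness: a=1, b=-3


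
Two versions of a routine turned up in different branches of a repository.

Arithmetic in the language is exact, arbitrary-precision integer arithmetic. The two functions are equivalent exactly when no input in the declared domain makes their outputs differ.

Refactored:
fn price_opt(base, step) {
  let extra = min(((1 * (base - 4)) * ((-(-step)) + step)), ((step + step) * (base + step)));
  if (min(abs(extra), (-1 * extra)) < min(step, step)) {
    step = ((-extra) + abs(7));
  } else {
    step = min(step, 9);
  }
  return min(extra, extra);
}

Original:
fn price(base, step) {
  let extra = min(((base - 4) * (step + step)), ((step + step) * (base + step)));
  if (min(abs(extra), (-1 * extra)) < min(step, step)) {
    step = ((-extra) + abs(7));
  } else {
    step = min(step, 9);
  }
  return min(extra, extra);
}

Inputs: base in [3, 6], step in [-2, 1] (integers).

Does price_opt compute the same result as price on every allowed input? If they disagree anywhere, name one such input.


Equivalent — the differences include constant usage differs, and arithmetic usage differs, yet no declared input distinguishes the two.
Spot check at base=4, step=-1 — price: extra=-6, then (min(abs(extra), (-1 * extra)) < min(step, step)) is false, then step=-1, then returns -6. price_opt: extra=-6, then (min(abs(extra), (-1 * extra)) < min(step, step)) is false, then step=-1, then returns -6. Both give -6.
An exhaustive pass over the 16 declared inputs shows identical outputs.
verdict: equivalent


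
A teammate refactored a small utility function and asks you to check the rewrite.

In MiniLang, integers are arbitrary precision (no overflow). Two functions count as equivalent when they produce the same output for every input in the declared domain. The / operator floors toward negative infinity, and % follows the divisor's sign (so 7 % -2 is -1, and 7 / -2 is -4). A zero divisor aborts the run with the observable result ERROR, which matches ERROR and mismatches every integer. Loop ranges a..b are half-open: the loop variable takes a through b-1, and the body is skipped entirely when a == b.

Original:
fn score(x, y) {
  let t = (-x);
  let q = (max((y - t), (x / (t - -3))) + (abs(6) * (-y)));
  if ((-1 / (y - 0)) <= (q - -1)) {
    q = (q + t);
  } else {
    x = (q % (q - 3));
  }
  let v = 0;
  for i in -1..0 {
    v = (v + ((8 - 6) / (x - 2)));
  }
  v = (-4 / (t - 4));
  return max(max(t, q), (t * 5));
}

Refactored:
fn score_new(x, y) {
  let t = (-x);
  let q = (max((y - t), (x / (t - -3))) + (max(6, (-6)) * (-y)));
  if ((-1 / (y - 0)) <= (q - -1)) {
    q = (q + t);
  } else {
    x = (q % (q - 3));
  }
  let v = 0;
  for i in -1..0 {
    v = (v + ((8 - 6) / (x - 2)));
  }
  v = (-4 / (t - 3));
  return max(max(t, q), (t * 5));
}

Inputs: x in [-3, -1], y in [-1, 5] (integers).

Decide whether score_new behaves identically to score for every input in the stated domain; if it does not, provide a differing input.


At x=-3, y=-1: score gives 15, score_new gives ERROR.
verdict: not equivalent; witness: x=-3, y=-1


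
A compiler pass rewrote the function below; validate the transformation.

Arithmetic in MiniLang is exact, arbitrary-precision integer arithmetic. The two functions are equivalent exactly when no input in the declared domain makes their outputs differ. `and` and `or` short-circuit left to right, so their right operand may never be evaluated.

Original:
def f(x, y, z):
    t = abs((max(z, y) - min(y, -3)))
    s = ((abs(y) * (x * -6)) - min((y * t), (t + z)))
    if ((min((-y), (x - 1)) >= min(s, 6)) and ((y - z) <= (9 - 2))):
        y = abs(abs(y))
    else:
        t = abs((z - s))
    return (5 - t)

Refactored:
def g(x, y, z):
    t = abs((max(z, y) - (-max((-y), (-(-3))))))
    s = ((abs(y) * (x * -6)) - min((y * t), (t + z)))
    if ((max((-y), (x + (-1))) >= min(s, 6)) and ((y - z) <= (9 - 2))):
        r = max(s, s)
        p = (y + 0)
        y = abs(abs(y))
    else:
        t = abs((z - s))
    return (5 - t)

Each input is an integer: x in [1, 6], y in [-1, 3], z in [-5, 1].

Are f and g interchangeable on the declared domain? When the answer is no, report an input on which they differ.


These are not equivalent — on x=2, y=0, z=-4 the outputs split (0 vs 2).
f: t becomes 3; next s becomes 1; next ((min((-y), (x - 1)) >= min(s, 6)) and ((y - z) <= (9 - 2))) evaluates to false; next t becomes 5; next final value 0
g: t becomes 3; next s becomes 1; next ((max((-y), (x + (-1))) >= min(s, 6)) and ((y - z) <= (9 - 2))) evaluates to true; next r becomes 1; next p becomes 0; next y becomes 0; next final value 2
verdict: not equivalent; witness: x=2, y=0, z=-4


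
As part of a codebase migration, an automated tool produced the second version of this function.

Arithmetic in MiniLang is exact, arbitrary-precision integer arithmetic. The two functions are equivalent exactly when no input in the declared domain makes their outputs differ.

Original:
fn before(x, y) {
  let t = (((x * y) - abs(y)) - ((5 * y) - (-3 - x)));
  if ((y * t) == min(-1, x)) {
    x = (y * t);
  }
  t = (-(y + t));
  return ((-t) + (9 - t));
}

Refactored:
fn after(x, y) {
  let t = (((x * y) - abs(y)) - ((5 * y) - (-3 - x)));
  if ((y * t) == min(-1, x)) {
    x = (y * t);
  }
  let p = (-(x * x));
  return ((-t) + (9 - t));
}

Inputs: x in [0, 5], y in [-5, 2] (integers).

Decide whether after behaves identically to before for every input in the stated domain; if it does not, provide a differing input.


Not equivalent: x=0, y=-5 separates them (33 vs -25).
before: t=17, then ((y * t) == min(-1, x)) is false, then t=-12, then returns 33
after: t=17, then ((y * t) == min(-1, x)) is false, then p=0, then returns -25
verdict: not equivalent; witness: x=0, y=-5


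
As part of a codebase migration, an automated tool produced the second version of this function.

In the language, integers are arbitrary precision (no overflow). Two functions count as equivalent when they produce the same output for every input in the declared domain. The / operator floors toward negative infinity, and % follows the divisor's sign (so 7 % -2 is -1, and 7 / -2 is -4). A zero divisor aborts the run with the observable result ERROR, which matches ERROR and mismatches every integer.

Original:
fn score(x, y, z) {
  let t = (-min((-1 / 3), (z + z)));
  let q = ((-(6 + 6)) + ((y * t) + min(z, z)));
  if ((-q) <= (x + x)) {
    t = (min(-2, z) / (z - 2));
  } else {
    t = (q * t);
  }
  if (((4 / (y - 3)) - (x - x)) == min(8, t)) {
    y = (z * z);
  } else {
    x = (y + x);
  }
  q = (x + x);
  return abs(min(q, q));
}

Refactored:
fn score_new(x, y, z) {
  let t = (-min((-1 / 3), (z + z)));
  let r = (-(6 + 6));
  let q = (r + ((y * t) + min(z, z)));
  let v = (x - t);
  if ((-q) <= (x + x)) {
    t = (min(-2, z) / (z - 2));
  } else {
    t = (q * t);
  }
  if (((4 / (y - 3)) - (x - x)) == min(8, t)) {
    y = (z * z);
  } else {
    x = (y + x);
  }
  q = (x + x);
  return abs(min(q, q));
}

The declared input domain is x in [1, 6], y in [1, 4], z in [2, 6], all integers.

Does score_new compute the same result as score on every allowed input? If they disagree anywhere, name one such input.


This is a faithful refactor — arithmetic usage differs; also statement counts differ; also local variable names differ, but the computed results match everywhere.
As a probe, take x=5, y=2, z=2: score runs t becomes 1; next q becomes -8; next ((-q) <= (x + x)) evaluates to true; next hits division by zero so the output is ERROR; score_new runs t becomes 1; next r becomes -12; next q becomes -8; next v becomes 4; next ((-q) <= (x + x)) evaluates to true; next hits division by zero so the output is ERROR; both end at ERROR.
An exhaustive pass over the 120 declared inputs shows identical outputs.
verdict: equivalent


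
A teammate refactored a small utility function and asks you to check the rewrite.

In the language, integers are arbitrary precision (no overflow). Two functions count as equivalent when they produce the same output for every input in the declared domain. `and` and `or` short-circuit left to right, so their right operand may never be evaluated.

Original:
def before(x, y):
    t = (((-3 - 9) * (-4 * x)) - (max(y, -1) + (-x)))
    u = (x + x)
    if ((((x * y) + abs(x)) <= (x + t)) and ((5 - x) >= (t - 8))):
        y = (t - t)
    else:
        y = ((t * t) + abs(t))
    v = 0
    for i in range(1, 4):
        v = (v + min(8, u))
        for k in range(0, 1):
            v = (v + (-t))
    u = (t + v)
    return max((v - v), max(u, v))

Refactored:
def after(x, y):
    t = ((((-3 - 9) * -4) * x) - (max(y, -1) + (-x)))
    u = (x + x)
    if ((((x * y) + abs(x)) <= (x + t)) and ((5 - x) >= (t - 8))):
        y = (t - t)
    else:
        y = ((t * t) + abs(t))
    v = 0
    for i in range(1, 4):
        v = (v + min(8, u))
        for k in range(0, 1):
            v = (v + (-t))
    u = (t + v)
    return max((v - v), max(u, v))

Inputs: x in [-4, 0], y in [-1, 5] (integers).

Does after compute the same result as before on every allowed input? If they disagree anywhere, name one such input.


The two are interchangeable: same computation, different form, and every declared input agrees.
One worked example (x=0, y=2) — before: t=-2, then u=0, then ((((x * y) + abs(x)) <= (x + t)) and ((5 - x) >= (t - 8))) is false, then y=6, then v=0, then (i=1), then v=0, then (k=0), then v=2, then (i=2), then v=2, then (k=0), then v=4, then (i=3), then v=4, then (k=0), then v=6, then u=4, then returns 6; after: t=-2, then u=0, then ((((x * y) + abs(x)) <= (x + t)) and ((5 - x) >= (t - 8))) is false, then y=6, then v=0, then (i=1), then v=0, then (k=0), then v=2, then (i=2), then v=2, then (k=0), then v=4, then (i=3), then v=4, then (k=0), then v=6, then u=4, then returns 6; agreement on 6.
An exhaustive pass over the 35 declared inputs shows identical outputs.
verdict: equivalent


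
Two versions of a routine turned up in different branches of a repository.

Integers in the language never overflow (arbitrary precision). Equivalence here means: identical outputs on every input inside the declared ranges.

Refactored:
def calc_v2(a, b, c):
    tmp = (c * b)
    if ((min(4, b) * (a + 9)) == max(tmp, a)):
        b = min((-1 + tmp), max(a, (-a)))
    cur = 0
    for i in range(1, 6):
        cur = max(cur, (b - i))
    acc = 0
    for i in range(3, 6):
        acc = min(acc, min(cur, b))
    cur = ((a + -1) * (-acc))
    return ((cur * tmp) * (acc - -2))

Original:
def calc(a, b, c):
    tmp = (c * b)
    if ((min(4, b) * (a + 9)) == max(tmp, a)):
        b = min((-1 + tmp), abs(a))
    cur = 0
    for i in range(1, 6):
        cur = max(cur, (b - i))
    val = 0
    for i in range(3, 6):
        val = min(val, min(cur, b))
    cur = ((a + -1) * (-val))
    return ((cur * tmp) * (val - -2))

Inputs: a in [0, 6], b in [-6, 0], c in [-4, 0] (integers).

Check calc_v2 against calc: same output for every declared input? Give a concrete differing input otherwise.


This is a faithful refactor — local variable names differ; and min/max/abs usage differs, but the computed results match everywhere.
As a probe, take a=5, b=-6, c=0: calc runs tmp := 0 | ((min(4, b) * (a + 9)) == max(tmp, a)): false | cur := 0 | iter i=1: | cur := 0 | iter i=2: | cur := 0 | iter i=3: | cur := 0 | iter i=4: | cur := 0 | iter i=5: | cur := 0 | val := 0 | iter i=3: | val := -6 | iter i=4: | val := -6 | iter i=5: | val := -6 | cur := 24 | result 0; calc_v2 runs tmp := 0 | ((min(4, b) * (a + 9)) == max(tmp, a)): false | cur := 0 | iter i=1: | cur := 0 | iter i=2: | cur := 0 | iter i=3: | cur := 0 | iter i=4: | cur := 0 | iter i=5: | cur := 0 | acc := 0 | iter i=3: | acc := -6 | iter i=4: | acc := -6 | iter i=5: | acc := -6 | cur := 24 | result 0; both end at 0.
An exhaustive pass over the 245 declared inputs shows identical outputs.
verdict: equivalent


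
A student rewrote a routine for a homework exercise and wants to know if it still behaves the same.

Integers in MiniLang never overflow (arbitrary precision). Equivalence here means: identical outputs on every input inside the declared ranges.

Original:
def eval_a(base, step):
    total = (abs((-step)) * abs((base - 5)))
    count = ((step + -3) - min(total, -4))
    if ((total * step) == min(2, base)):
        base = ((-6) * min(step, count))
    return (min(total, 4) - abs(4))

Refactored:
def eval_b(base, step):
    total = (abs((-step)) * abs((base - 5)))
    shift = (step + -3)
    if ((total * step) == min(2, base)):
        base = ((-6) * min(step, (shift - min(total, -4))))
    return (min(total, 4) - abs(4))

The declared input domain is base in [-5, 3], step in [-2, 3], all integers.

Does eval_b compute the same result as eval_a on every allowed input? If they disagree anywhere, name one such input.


Comparing the listings, the differences include: local variable names differ.
Spot check at base=2, step=3 — eval_a: total = 9; count = 4; ((total * step) == min(2, base)) -> false; return 0. eval_b: total = 9; shift = 0; ((total * step) == min(2, base)) -> false; return 0. Both give 0.
Across all 54 domain points the two functions coincide.
verdict: equivalent


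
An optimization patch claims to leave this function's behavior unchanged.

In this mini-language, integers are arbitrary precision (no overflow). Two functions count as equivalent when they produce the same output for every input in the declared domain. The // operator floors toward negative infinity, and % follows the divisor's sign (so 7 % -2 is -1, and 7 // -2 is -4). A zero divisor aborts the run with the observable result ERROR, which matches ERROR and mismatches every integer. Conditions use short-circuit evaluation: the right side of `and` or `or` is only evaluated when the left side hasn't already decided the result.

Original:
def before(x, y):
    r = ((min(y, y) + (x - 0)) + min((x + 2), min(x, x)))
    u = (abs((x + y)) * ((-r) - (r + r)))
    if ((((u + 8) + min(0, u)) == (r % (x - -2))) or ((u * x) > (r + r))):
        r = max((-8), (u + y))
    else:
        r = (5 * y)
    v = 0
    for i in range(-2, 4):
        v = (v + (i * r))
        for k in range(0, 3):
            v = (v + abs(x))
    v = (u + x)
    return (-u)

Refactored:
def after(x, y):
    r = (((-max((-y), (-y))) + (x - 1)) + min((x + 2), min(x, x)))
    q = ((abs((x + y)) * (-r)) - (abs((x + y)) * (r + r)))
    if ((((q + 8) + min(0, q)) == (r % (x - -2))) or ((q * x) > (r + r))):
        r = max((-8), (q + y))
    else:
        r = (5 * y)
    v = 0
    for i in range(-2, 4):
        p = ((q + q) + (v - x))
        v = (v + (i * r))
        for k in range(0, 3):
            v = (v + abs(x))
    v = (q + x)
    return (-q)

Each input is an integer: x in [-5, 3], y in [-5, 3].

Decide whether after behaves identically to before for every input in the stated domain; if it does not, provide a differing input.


Take x=-5, y=-5.
before: r := -15 | u := 450 | ((((u + 8) + min(0, u)) == (r % (x - -2))) or ((u * x) > (r + r))): false | r := -25 | v := 0 | iter i=-2: | v := 50 | iter k=0: | v := 55 | iter k=1: | v := 60 | iter k=2: | v := 65 | iter i=-1: | v := 90 | iter k=0: | v := 95 | iter k=1: | v := 100 | iter k=2: | v := 105 | iter i=0: | v := 105 | iter k=0: | v := 110 | iter k=1: | v := 115 | iter k=2: | v := 120 | iter i=1: | v := 95 | iter k=0: | v := 100 | iter k=1: | v := 105 | iter k=2: | v := 110 | iter i=2: | v := 60 | iter k=0: | v := 65 | iter k=1: | v := 70 | iter k=2: | v := 75 | iter i=3: | v := 0 | iter k=0: | v := 5 | iter k=1: | v := 10 | iter k=2: | v := 15 | v := 445 | result -450
after: r := -16 | q := 480 | ((((q + 8) + min(0, q)) == (r % (x - -2))) or ((q * x) > (r + r))): false | r := -25 | v := 0 | iter i=-2: | p := 965 | v := 50 | iter k=0: | v := 55 | iter k=1: | v := 60 | iter k=2: | v := 65 | iter i=-1: | p := 1030 | v := 90 | iter k=0: | v := 95 | iter k=1: | v := 100 | iter k=2: | v := 105 | iter i=0: | p := 1070 | v := 105 | iter k=0: | v := 110 | iter k=1: | v := 115 | iter k=2: | v := 120 | iter i=1: | p := 1085 | v := 95 | iter k=0: | v := 100 | iter k=1: | v := 105 | iter k=2: | v := 110 | iter i=2: | p := 1075 | v := 60 | iter k=0: | v := 65 | iter k=1: | v := 70 | iter k=2: | v := 75 | iter i=3: | p := 1040 | v := 0 | iter k=0: | v := 5 | iter k=1: | v := 10 | iter k=2: | v := 15 | v := 475 | result -480
-450 != -480, so the rewrite changes behavior.
verdict: not equivalent; witness: x=-5, y=-5


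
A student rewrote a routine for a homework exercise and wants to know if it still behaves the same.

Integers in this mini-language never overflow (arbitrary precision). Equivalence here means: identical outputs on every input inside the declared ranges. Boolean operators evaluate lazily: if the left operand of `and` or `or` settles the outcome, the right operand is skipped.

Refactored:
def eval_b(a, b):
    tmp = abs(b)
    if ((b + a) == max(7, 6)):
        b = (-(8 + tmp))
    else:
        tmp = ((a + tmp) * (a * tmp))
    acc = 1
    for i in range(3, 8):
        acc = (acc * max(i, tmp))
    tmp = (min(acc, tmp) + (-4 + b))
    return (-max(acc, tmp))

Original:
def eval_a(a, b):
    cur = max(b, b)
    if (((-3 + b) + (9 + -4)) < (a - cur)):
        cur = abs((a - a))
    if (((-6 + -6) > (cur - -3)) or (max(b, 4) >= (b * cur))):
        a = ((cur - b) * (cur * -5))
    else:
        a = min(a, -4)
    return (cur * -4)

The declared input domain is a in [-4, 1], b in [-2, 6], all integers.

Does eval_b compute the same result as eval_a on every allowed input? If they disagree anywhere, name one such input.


a=-4, b=-2 yields 8 from eval_a but -1048576 from eval_b.
verdict: not equivalent; witness: a=-4, b=-2


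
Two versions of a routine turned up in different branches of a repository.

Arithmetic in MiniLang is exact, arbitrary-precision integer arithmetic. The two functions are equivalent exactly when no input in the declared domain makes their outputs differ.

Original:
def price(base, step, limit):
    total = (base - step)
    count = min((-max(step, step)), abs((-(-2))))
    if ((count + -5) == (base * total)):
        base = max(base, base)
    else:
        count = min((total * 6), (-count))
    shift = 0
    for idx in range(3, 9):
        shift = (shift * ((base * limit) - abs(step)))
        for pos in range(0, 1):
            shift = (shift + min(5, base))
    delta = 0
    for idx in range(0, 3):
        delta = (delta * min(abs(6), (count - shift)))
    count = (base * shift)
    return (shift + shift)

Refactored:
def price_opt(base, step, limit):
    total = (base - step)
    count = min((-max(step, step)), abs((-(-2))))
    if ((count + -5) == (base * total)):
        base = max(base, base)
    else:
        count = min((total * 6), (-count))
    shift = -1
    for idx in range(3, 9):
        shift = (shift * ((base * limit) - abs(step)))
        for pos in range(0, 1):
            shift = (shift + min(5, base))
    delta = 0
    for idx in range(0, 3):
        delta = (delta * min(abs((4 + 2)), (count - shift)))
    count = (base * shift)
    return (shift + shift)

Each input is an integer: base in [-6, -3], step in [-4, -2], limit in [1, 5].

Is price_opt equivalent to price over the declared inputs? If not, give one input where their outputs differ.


Not equivalent: base=-6, step=-4, limit=1 separates them (1090908 vs -909092).
price: total = -2; count = 2; ((count + -5) == (base * total)) -> false; count = -12; shift = 0; [idx=3]; shift = 0; [pos=0]; shift = -6; [idx=4]; shift = 60; [pos=0]; shift = 54; [idx=5]; shift = -540; [pos=0]; shift = -546; [idx=6]; shift = 5460; [pos=0]; shift = 5454; [idx=7]; shift = -54540; [pos=0]; shift = -54546; [idx=8]; shift = 545460; [pos=0]; shift = 545454; delta = 0; [idx=0]; delta = 0; [idx=1]; delta = 0; [idx=2]; delta = 0; count = -3272724; return 1090908
price_opt: total = -2; count = 2; ((count + -5) == (base * total)) -> false; count = -12; shift = -1; [idx=3]; shift = 10; [pos=0]; shift = 4; [idx=4]; shift = -40; [pos=0]; shift = -46; [idx=5]; shift = 460; [pos=0]; shift = 454; [idx=6]; shift = -4540; [pos=0]; shift = -4546; [idx=7]; shift = 45460; [pos=0]; shift = 45454; [idx=8]; shift = -454540; [pos=0]; shift = -454546; delta = 0; [idx=0]; delta = 0; [idx=1]; delta = 0; [idx=2]; delta = 0; count = 2727276; return -909092
verdict: not equivalent; witness: base=-6, step=-4, limit=1


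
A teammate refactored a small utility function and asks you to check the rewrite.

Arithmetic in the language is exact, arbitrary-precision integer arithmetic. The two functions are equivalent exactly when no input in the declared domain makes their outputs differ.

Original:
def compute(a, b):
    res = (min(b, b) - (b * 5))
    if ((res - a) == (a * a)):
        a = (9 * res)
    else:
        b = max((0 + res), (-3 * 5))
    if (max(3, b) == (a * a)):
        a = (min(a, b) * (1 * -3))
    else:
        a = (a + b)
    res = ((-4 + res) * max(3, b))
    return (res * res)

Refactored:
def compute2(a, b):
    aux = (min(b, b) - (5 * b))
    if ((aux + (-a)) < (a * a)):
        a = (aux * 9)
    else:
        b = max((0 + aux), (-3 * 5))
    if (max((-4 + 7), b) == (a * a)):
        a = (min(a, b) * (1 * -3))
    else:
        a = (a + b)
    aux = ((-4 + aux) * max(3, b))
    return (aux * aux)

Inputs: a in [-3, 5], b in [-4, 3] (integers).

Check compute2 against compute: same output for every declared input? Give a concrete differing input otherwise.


There is a counterexample at a=3, b=-3: 576 on one side, 9216 on the other.
compute: res=12, then ((res - a) == (a * a)) is true, then a=108, then (max(3, b) == (a * a)) is false, then a=105, then res=24, then returns 576
compute2: aux=12, then ((aux + (-a)) < (a * a)) is false, then b=12, then (max((-4 + 7), b) == (a * a)) is false, then a=15, then aux=96, then returns 9216
verdict: not equivalent; witness: a=3, b=-3
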